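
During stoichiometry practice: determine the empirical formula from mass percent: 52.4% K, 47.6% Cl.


Assume 100 g sample. Moles of each element:
  K: 52.4/39.1 = 1.34 mol
  Cl: 47.6/35.45 = 1.343 mol
Divide by smallest (1.34):
  K: 1.34/1.34 = 1.0
  Cl: 1.343/1.34 = 1.0
Empirical formula: KCl

KCl


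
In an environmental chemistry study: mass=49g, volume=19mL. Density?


ρ = mass/volume
= 49/19
= 2.579 g/mL

2.579 g/mL


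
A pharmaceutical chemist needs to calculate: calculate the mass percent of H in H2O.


M(H2O) = 2×1.008 + 1×16.0 = 18.016 g/mol
Mass of H = 2 × 1.008 = 2.016 g/mol
% H = 2.016/18.016 × 100 = 11.19%

11.19%


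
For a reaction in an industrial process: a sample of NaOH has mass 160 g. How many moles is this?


M(NaOH) = 40.0 g/mol
n = mass/M = 160/40.0 = 4.0 mol

4.0 mol


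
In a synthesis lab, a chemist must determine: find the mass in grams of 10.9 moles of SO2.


M(SO2) = 64.07 g/mol
mass = n × M = 10.9 × 64.07 = 698.36 g

698.36 g


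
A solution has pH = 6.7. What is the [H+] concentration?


[H+] = 10^(-pH) = 10^(-6.7)
= 2.0×10^-7 M

2.0×10^-7 M


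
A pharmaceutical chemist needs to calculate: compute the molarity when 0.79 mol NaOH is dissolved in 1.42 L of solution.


M = n/V = 0.79/1.42 = 0.556 mol/L

0.556 M


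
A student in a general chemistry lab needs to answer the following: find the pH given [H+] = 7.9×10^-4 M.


pH = -log10([H+]) = -log10(7.9×10^-4)
= 4 - log10(7.9)
= 4 - 0.9
= 3.1

3.1


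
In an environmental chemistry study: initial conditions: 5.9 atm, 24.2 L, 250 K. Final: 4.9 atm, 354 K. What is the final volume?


P1V1/T1 = P2V2/T2
V2 = P1V1T2/(T1P2)
= 5.9×24.2×354/(250×4.9)
= 41.261 L

41.261 L


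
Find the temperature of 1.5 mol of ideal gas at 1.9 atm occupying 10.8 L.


PV = nRT  (R = 0.08206 L·atm/(mol·K))
T = PV/(nR) = 1.9×10.8/(1.5×0.08206)
= 20.52/0.123090
= 166.71 K

166.71 K


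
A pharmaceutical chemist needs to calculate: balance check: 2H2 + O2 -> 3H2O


Equation: 2H2 + O2 -> 3H2O
Check atoms: H: 4≠6, O: 2≠3
Not balanced

No, not balanced


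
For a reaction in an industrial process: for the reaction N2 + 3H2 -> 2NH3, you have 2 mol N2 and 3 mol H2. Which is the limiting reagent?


Mole ratio available / coefficient:
  N2: 2/1 = 2.000
  H2: 3/3 = 1.000
Smaller ratio is limiting.

H2


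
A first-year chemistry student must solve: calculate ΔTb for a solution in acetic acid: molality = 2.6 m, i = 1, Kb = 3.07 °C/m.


ΔTb = Kb × m × i
= 3.07 × 2.6 × 1
= 7.982 °C

7.982 °C


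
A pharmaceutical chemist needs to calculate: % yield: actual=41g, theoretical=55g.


% yield = actual/theoretical × 100
= 41/55 × 100
= 74.55%

74.55%


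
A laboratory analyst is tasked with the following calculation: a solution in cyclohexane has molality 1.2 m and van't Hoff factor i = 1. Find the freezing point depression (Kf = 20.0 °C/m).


ΔTf = Kf × m × i
= 20.0 × 1.2 × 1
= 24.0 °C

24.0 °C


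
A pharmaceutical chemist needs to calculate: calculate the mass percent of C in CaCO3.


M(CaCO3) = 1×40.08 + 1×12.01 + 3×16.0 = 100.09 g/mol
Mass of C = 1 × 12.01 = 12.01 g/mol
% C = 12.01/100.09 × 100 = 12.00%

12.00%


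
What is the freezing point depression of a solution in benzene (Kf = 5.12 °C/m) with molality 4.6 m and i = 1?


ΔTf = Kf × m × i
= 5.12 × 4.6 × 1
= 23.552 °C

23.552 °C


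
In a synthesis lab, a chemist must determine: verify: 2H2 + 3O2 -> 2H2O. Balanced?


Equation: 2H2 + 3O2 -> 2H2O
Check atoms: H: 4=4, O: 6≠2
Not balanced

No, not balanced


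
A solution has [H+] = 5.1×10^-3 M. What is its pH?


pH = -log10([H+]) = -log10(5.1×10^-3)
= 3 - log10(5.1)
= 3 - 0.71
= 2.29

2.29


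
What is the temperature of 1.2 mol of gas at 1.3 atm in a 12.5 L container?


PV = nRT  (R = 0.08206 L·atm/(mol·K))
T = PV/(nR) = 1.3×12.5/(1.2×0.08206)
= 16.25/0.098472
= 165.02 K

165.02 K


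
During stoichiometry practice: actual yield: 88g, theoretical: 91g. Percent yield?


% yield = actual/theoretical × 100
= 88/91 × 100
= 96.7%

96.7%


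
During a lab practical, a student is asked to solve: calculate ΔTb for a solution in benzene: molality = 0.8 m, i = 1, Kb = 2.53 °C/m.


ΔTb = Kb × m × i
= 2.53 × 0.8 × 1
= 2.024 °C

2.024 °C


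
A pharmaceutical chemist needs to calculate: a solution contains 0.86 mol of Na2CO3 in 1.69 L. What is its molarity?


M = n/V = 0.86/1.69 = 0.509 mol/L

0.509 M


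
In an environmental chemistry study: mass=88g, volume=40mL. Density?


ρ = mass/volume
= 88/40
= 2.2 g/mL

2.2 g/mL


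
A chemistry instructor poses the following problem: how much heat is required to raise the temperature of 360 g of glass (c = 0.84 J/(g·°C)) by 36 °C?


q = mcΔT = 360 × 0.84 × 36
= 10886.40 J

10886.40 J


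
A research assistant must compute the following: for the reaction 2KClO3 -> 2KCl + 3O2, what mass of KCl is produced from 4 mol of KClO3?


Mole ratio KCl:KClO3 = 2:2
n(KCl) = 4 × 2/2 = 4.000 mol
mass = 4.000 × 74.55 = 298.2 g

298.2 g


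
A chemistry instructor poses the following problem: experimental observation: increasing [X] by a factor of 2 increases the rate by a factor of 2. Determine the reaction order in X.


rate ∝ [X]^n
2^n = 2 → n = 1
Order in X: 1

1


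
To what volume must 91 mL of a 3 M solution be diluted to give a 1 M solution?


C1V1 = C2V2
3 × 91 = 1 × V2
V2 = 273/1 = 273.0 mL

273.0 mL


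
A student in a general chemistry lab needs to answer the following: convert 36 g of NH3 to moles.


M(NH3) = 17.03 g/mol
n = mass/M = 36/17.03 = 2.1139 mol

2.1139 mol


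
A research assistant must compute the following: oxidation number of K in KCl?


Group 1 metal: +1
Oxidation number: +1

+1


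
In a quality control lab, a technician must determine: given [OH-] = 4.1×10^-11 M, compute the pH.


pOH = -log10([OH-]) = -log10(4.1×10^-11)
= 11 - log10(4.1) = 10.39
pH = 14 - pOH = 14 - 10.39 = 3.61

3.61


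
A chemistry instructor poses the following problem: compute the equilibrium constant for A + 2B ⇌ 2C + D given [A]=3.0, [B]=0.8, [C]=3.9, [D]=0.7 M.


Kc = [C]^2[D]/([A][B]^2)
= (3.9^2 × 0.7^1)/(3.0^1 × 0.8^2)
= 10.647/1.92
= 5.545

5.545


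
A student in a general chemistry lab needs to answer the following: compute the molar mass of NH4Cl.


M(NH4Cl) = 1×14.01 + 4×1.008 + 1×35.45
= 14.01 + 4.03 + 35.45
= 53.49 g/mol

53.49 g/mol


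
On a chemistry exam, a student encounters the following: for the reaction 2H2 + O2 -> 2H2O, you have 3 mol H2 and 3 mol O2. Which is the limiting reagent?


Mole ratio available / coefficient:
  H2: 3/2 = 1.500
  O2: 3/1 = 3.000
Smaller ratio is limiting.

H2


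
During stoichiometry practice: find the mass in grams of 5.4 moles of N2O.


M(N2O) = 44.02 g/mol
mass = n × M = 5.4 × 44.02 = 237.71 g

237.71 g


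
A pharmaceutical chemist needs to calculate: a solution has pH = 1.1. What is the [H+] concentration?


[H+] = 10^(-pH) = 10^(-1.1)
= 7.94×10^-2 M

7.94×10^-2 M


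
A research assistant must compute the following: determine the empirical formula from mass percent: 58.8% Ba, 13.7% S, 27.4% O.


Assume 100 g sample. Moles of each element:
  Ba: 58.8/137.33 = 0.428 mol
  S: 13.7/32.07 = 0.427 mol
  O: 27.4/16.0 = 1.712 mol
Divide by smallest (0.427):
  Ba: 0.428/0.427 = 1.0
  S: 0.427/0.427 = 1.0
  O: 1.712/0.427 = 4.01
Empirical formula: BaSO4

BaSO4


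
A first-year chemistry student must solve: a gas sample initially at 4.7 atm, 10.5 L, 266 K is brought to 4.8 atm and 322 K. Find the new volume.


P1V1/T1 = P2V2/T2
V2 = P1V1T2/(T1P2)
= 4.7×10.5×322/(266×4.8)
= 12.446 L

12.446 L


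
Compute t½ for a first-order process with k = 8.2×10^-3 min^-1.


t½ = ln2/k = 0.693147/(8.2×10^-3 min^-1)
= 84.53 min

84.53 min


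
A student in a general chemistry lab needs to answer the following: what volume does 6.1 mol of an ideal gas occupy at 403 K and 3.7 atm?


PV = nRT  (R = 0.08206 L·atm/(mol·K))
V = nRT/P = 6.1×0.08206×403/3.7
= 54.521 L

54.521 L


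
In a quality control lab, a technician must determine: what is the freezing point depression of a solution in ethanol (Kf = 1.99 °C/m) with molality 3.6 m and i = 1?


ΔTf = Kf × m × i
= 1.99 × 3.6 × 1
= 7.164 °C

7.164 °C


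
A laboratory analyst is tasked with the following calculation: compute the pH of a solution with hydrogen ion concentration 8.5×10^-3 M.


pH = -log10([H+]) = -log10(8.5×10^-3)
= 3 - log10(8.5)
= 3 - 0.93
= 2.07

2.07


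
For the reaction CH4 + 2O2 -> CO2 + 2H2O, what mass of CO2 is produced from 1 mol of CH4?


Mole ratio CO2:CH4 = 1:1
n(CO2) = 1 × 1/1 = 1.000 mol
mass = 1.000 × 44.01 = 44.01 g

44.01 g


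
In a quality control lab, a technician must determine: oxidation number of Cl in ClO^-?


x + (-2) = -1, so x = +1
Oxidation number: +1

+1


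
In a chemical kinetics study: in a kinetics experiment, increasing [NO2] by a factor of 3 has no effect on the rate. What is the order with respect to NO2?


rate ∝ [NO2]^n
rate ∝ [NO2]^0
Order in NO2: 0

0


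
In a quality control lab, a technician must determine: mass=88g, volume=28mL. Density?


ρ = mass/volume
= 88/28
= 3.143 g/mL

3.143 g/mL


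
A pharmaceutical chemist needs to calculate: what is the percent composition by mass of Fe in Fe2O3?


M(Fe2O3) = 2×55.85 + 3×16.0 = 159.70 g/mol
Mass of Fe = 2 × 55.85 = 111.70 g/mol
% Fe = 111.70/159.70 × 100 = 69.94%

69.94%


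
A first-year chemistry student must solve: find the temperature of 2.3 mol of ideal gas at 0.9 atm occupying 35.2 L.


PV = nRT  (R = 0.08206 L·atm/(mol·K))
T = PV/(nR) = 0.9×35.2/(2.3×0.08206)
= 31.68/0.188738
= 167.85 K

167.85 K


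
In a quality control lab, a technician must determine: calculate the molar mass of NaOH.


M(NaOH) = 1×22.99 + 1×16.0 + 1×1.008
= 22.99 + 16.0 + 1.01
= 40.0 g/mol

40.0 g/mol


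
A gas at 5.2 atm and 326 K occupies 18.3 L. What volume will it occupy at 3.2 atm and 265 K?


P1V1/T1 = P2V2/T2
V2 = P1V1T2/(T1P2)
= 5.2×18.3×265/(326×3.2)
= 24.173 L

24.173 L


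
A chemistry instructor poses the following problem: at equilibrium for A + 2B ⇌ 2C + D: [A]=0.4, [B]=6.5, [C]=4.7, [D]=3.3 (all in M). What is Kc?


Kc = [C]^2[D]/([A][B]^2)
= (4.7^2 × 3.3^1)/(0.4^1 × 6.5^2)
= 72.897/16.9
= 4.313

4.313


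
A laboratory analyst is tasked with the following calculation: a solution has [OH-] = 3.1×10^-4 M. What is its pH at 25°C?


pOH = -log10([OH-]) = -log10(3.1×10^-4)
= 4 - log10(3.1) = 3.51
pH = 14 - pOH = 14 - 3.51 = 10.49

10.49


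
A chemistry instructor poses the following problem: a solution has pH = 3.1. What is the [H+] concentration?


[H+] = 10^(-pH) = 10^(-3.1)
= 7.94×10^-4 M

7.94×10^-4 M


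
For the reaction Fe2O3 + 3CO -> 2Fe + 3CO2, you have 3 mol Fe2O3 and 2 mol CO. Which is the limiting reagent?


Mole ratio available / coefficient:
  Fe2O3: 3/1 = 3.000
  CO: 2/3 = 0.667
Smaller ratio is limiting.

CO


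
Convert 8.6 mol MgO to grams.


M(MgO) = 40.31 g/mol
mass = n × M = 8.6 × 40.31 = 346.67 g

346.67 g


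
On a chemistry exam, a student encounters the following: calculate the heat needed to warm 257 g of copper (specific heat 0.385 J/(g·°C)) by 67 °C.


q = mcΔT = 257 × 0.385 × 67
= 6629.32 J

6629.32 J


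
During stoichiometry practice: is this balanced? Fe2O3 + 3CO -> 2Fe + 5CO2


Equation: Fe2O3 + 3CO -> 2Fe + 5CO2
Check atoms: C: 3≠5, Fe: 2=2, O: 6≠10
Not balanced

No, not balanced


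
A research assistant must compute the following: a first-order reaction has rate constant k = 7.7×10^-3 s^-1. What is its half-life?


t½ = ln2/k = 0.693147/(7.7×10^-3 s^-1)
= 90.02 s

90.02 s


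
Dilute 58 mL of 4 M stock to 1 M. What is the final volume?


C1V1 = C2V2
4 × 58 = 1 × V2
V2 = 232/1 = 232.0 mL

232.0 mL


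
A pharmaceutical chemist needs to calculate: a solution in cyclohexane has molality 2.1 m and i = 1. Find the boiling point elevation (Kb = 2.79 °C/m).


ΔTb = Kb × m × i
= 2.79 × 2.1 × 1
= 5.859 °C

5.859 °C


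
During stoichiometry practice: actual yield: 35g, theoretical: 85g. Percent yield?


% yield = actual/theoretical × 100
= 35/85 × 100
= 41.18%

41.18%


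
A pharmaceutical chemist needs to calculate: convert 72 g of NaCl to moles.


M(NaCl) = 58.44 g/mol
n = mass/M = 72/58.44 = 1.232 mol

1.232 mol


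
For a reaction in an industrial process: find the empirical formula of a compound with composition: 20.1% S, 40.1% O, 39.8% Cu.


Assume 100 g sample. Moles of each element:
  S: 20.1/32.07 = 0.627 mol
  O: 40.1/16.0 = 2.506 mol
  Cu: 39.8/63.55 = 0.626 mol
Divide by smallest (0.626):
  S: 0.627/0.626 = 1.0
  O: 2.506/0.626 = 4.0
  Cu: 0.626/0.626 = 1.0
Empirical formula: CuSO4

CuSO4


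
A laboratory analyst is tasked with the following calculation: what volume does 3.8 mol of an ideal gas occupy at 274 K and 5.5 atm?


PV = nRT  (R = 0.08206 L·atm/(mol·K))
V = nRT/P = 3.8×0.08206×274/5.5
= 15.535 L

15.535 L


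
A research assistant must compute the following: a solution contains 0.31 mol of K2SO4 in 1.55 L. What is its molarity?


M = n/V = 0.31/1.55 = 0.200 mol/L

0.200 M


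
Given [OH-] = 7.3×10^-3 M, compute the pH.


pOH = -log10([OH-]) = -log10(7.3×10^-3)
= 3 - log10(7.3) = 2.14
pH = 14 - pOH = 14 - 2.14 = 11.86

11.86


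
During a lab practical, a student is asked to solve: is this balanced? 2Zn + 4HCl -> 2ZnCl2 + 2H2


Equation: 2Zn + 4HCl -> 2ZnCl2 + 2H2
Check atoms: Cl: 4=4, H: 4=4, Zn: 2=2
Balanced

Yes, balanced


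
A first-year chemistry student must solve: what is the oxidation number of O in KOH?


O is usually -2
Oxidation number: -2

-2


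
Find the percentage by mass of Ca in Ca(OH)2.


M(Ca(OH)2) = 1×40.08 + 2×16.0 + 2×1.008 = 74.096 g/mol
Mass of Ca = 1 × 40.08 = 40.08 g/mol
% Ca = 40.08/74.096 × 100 = 54.09%

54.09%


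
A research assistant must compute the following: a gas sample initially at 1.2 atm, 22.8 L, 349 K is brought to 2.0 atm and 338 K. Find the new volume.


P1V1/T1 = P2V2/T2
V2 = P1V1T2/(T1P2)
= 1.2×22.8×338/(349×2.0)
= 13.249 L

13.249 L


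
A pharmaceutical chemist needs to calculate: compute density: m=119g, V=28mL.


ρ = mass/volume
= 119/28
= 4.25 g/mL

4.25 g/mL


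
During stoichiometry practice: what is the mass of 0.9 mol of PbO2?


M(PbO2) = 239.2 g/mol
mass = n × M = 0.9 × 239.2 = 215.28 g

215.28 g


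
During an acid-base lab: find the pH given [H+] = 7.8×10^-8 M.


pH = -log10([H+]) = -log10(7.8×10^-8)
= 8 - log10(7.8)
= 8 - 0.89
= 7.11

7.11


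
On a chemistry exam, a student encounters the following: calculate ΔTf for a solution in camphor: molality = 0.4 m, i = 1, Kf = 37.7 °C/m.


ΔTf = Kf × m × i
= 37.7 × 0.4 × 1
= 15.08 °C

15.08 °C


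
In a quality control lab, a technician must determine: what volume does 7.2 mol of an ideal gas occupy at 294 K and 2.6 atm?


PV = nRT  (R = 0.08206 L·atm/(mol·K))
V = nRT/P = 7.2×0.08206×294/2.6
= 66.809 L

66.809 L


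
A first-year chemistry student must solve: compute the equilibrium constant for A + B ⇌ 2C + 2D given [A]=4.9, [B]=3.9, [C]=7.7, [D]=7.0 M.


Kc = [C]^2[D]^2/([A][B])
= (7.7^2 × 7.0^2)/(4.9^1 × 3.9^1)
= 2905.21/19.11
= 152.0

152.0


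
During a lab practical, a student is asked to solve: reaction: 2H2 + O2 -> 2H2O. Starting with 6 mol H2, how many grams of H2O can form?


Mole ratio H2O:H2 = 2:2
n(H2O) = 6 × 2/2 = 6.000 mol
mass = 6.000 × 18.02 = 108.12 g

108.12 g


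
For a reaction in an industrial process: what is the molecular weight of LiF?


M(LiF) = 1×6.94 + 1×19.0
= 6.94 + 19.0
= 25.94 g/mol

25.94 g/mol


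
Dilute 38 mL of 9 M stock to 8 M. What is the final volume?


C1V1 = C2V2
9 × 38 = 8 × V2
V2 = 342/8 = 42.75 mL

42.75 mL


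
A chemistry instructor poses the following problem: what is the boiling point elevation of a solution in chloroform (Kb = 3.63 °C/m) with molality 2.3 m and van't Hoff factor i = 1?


ΔTb = Kb × m × i
= 3.63 × 2.3 × 1
= 8.349 °C

8.349 °C


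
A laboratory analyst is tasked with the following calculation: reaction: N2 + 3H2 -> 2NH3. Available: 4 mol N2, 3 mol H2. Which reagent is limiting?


Mole ratio available / coefficient:
  N2: 4/1 = 4.000
  H2: 3/3 = 1.000
Smaller ratio is limiting.

H2


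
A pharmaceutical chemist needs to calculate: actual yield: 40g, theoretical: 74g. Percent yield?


% yield = actual/theoretical × 100
= 40/74 × 100
= 54.05%

54.05%


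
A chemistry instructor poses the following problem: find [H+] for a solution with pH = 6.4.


[H+] = 10^(-pH) = 10^(-6.4)
= 3.98×10^-7 M

3.98×10^-7 M


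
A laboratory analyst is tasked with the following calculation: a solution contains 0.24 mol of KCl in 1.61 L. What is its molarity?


M = n/V = 0.24/1.61 = 0.149 mol/L

0.149 M


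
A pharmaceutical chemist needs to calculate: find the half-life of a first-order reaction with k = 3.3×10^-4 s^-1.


t½ = ln2/k = 0.693147/(3.3×10^-4 s^-1)
= 2100 s

2100 s


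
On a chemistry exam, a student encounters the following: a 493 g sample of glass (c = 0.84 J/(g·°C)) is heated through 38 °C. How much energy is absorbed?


q = mcΔT = 493 × 0.84 × 38
= 15736.56 J

15736.56 J


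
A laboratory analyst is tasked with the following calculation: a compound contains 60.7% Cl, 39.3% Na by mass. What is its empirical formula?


Assume 100 g sample. Moles of each element:
  Cl: 60.7/35.45 = 1.712 mol
  Na: 39.3/22.99 = 1.709 mol
Divide by smallest (1.709):
  Cl: 1.712/1.709 = 1.0
  Na: 1.709/1.709 = 1.0
Empirical formula: NaCl

NaCl


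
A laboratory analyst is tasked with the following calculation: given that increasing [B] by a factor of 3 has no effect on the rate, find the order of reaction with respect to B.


rate ∝ [B]^n
rate ∝ [B]^0
Order in B: 0

0


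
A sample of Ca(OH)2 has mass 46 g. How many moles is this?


M(Ca(OH)2) = 74.1 g/mol
n = mass/M = 46/74.1 = 0.6208 mol

0.6208 mol


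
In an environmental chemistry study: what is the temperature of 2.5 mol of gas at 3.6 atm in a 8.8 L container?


PV = nRT  (R = 0.08206 L·atm/(mol·K))
T = PV/(nR) = 3.6×8.8/(2.5×0.08206)
= 31.68/0.205150
= 154.42 K

154.42 K


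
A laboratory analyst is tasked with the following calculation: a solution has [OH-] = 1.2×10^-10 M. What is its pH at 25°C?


pOH = -log10([OH-]) = -log10(1.2×10^-10)
= 10 - log10(1.2) = 9.92
pH = 14 - pOH = 14 - 9.92 = 4.08

4.08


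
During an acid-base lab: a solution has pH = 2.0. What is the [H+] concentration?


[H+] = 10^(-pH) = 10^(-2.0)
= 1.0×10^-2 M

1.0×10^-2 M


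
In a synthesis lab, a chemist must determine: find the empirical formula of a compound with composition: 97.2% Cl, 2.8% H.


Assume 100 g sample. Moles of each element:
  Cl: 97.2/35.45 = 2.742 mol
  H: 2.8/1.008 = 2.778 mol
Divide by smallest (2.742):
  Cl: 2.742/2.742 = 1.0
  H: 2.778/2.742 = 1.01
Empirical formula: HCl

HCl


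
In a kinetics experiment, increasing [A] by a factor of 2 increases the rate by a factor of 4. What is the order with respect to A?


rate ∝ [A]^n
2^n = 4 → n = 2
Order in A: 2

2


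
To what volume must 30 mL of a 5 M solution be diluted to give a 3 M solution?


C1V1 = C2V2
5 × 30 = 3 × V2
V2 = 150/3 = 50.0 mL

50.0 mL


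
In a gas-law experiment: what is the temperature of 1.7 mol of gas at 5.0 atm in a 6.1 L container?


PV = nRT  (R = 0.08206 L·atm/(mol·K))
T = PV/(nR) = 5.0×6.1/(1.7×0.08206)
= 30.50/0.139502
= 218.63 K

218.63 K


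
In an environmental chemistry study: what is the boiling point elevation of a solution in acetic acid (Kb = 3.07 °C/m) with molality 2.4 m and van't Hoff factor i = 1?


ΔTb = Kb × m × i
= 3.07 × 2.4 × 1
= 7.368 °C

7.368 °C


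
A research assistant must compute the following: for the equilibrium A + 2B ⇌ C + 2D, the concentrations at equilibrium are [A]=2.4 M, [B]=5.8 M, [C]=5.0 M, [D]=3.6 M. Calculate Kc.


Kc = [C][D]^2/([A][B]^2)
= (5.0^1 × 3.6^2)/(2.4^1 × 5.8^2)
= 64.8/80.736
= 0.8026

0.8026


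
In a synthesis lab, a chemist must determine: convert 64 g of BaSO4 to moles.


M(BaSO4) = 233.4 g/mol
n = mass/M = 64/233.4 = 0.2742 mol

0.2742 mol


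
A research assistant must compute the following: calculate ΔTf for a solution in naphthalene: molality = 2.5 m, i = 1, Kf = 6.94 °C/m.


ΔTf = Kf × m × i
= 6.94 × 2.5 × 1
= 17.35 °C

17.35 °C


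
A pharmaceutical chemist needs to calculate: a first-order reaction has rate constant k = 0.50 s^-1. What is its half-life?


t½ = ln2/k = 0.693147/(0.50 s^-1)
= 1.386 s

1.386 s


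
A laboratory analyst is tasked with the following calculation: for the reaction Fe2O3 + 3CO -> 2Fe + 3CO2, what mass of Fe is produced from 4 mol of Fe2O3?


Mole ratio Fe:Fe2O3 = 2:1
n(Fe) = 4 × 2/1 = 8.000 mol
mass = 8.000 × 55.85 = 446.8 g

446.8 g


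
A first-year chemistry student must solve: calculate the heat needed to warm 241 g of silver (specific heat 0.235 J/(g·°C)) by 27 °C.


q = mcΔT = 241 × 0.235 × 27
= 1529.15 J

1529.15 J


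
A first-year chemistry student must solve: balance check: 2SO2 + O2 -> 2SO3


Equation: 2SO2 + O2 -> 2SO3
Check atoms: O: 6=6, S: 2=2
Balanced

Yes, balanced


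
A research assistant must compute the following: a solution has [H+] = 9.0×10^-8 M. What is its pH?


pH = -log10([H+]) = -log10(9.0×10^-8)
= 8 - log10(9.0)
= 8 - 0.95
= 7.05

7.05


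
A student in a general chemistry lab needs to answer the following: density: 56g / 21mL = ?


ρ = mass/volume
= 56/21
= 2.667 g/mL

2.667 g/mL


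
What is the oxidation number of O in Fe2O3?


O is usually -2
Oxidation number: -2

-2


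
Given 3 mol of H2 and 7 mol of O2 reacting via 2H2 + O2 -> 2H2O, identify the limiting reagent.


Mole ratio available / coefficient:
  H2: 3/2 = 1.500
  O2: 7/1 = 7.000
Smaller ratio is limiting.

H2


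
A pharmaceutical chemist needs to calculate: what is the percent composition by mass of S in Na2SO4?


M(Na2SO4) = 2×22.99 + 1×32.07 + 4×16.0 = 142.05 g/mol
Mass of S = 1 × 32.07 = 32.07 g/mol
% S = 32.07/142.05 × 100 = 22.58%

22.58%


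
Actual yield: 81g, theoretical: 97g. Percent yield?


% yield = actual/theoretical × 100
= 81/97 × 100
= 83.51%

83.51%


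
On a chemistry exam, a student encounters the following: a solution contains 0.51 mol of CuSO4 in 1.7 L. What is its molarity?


M = n/V = 0.51/1.7 = 0.300 mol/L

0.300 M


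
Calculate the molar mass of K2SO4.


M(K2SO4) = 2×39.1 + 1×32.07 + 4×16.0
= 78.2 + 32.07 + 64.0
= 174.27 g/mol

174.27 g/mol


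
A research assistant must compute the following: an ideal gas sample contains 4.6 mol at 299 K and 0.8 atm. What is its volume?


PV = nRT  (R = 0.08206 L·atm/(mol·K))
V = nRT/P = 4.6×0.08206×299/0.8
= 141.082 L

141.082 L


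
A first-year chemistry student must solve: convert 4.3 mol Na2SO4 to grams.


M(Na2SO4) = 142.05 g/mol
mass = n × M = 4.3 × 142.05 = 610.82 g

610.82 g


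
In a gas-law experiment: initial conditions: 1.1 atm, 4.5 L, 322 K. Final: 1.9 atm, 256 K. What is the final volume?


P1V1/T1 = P2V2/T2
V2 = P1V1T2/(T1P2)
= 1.1×4.5×256/(322×1.9)
= 2.071 L

2.071 L


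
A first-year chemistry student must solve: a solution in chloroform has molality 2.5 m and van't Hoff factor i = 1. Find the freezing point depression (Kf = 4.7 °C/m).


ΔTf = Kf × m × i
= 4.7 × 2.5 × 1
= 11.75 °C

11.75 °C


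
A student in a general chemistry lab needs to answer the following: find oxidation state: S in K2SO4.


2(+1) + x + 4(-2) = 0, so x = +6
Oxidation number: +6

+6


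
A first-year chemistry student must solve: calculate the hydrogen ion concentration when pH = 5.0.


[H+] = 10^(-pH) = 10^(-5.0)
= 1.0×10^-5 M

1.0×10^-5 M


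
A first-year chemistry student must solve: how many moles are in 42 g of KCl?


M(KCl) = 74.55 g/mol
n = mass/M = 42/74.55 = 0.5634 mol

0.5634 mol


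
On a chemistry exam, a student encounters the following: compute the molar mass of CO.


M(CO) = 1×12.01 + 1×16.0
= 12.01 + 16.0
= 28.01 g/mol

28.01 g/mol


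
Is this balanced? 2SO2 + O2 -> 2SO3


Equation: 2SO2 + O2 -> 2SO3
Check atoms: O: 6=6, S: 2=2
Balanced

Yes, balanced


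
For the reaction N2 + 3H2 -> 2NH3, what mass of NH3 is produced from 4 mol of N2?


Mole ratio NH3:N2 = 2:1
n(NH3) = 4 × 2/1 = 8.000 mol
mass = 8.000 × 17.03 = 136.24 g

136.24 g


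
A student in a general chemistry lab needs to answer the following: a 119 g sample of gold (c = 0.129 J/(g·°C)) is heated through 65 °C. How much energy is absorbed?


q = mcΔT = 119 × 0.129 × 65
= 997.82 J

997.82 J


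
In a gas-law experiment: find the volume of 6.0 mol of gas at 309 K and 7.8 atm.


PV = nRT  (R = 0.08206 L·atm/(mol·K))
V = nRT/P = 6.0×0.08206×309/7.8
= 19.505 L

19.505 L


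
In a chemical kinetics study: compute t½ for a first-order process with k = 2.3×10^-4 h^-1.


t½ = ln2/k = 0.693147/(2.3×10^-4 h^-1)
= 3014 h

3014 h


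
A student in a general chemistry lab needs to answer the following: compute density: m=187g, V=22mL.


ρ = mass/volume
= 187/22
= 8.5 g/mL

8.5 g/mL


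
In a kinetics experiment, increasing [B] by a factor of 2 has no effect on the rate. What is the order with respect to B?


rate ∝ [B]^n
rate ∝ [B]^0
Order in B: 0

0


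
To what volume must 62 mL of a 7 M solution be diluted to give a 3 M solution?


C1V1 = C2V2
7 × 62 = 3 × V2
V2 = 434/3 = 144.67 mL

144.67 mL


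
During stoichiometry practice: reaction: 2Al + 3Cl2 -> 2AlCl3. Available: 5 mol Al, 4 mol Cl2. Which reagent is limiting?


Mole ratio available / coefficient:
  Al: 5/2 = 2.500
  Cl2: 4/3 = 1.333
Smaller ratio is limiting.

Cl2


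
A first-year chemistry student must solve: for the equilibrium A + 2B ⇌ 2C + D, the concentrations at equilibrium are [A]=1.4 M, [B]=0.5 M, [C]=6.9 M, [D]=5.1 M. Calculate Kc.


Kc = [C]^2[D]/([A][B]^2)
= (6.9^2 × 5.1^1)/(1.4^1 × 0.5^2)
= 242.811/0.35
= 693.7

693.7


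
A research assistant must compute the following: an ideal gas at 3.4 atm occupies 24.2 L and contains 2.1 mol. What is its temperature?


PV = nRT  (R = 0.08206 L·atm/(mol·K))
T = PV/(nR) = 3.4×24.2/(2.1×0.08206)
= 82.28/0.172326
= 477.47 K

477.47 K


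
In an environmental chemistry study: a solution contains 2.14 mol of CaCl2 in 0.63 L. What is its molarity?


M = n/V = 2.14/0.63 = 3.397 mol/L

3.397 M


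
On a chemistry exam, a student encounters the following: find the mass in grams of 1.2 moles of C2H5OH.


M(C2H5OH) = 46.07 g/mol
mass = n × M = 1.2 × 46.07 = 55.28 g

55.28 g


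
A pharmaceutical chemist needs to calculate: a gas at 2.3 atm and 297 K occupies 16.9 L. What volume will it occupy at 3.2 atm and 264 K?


P1V1/T1 = P2V2/T2
V2 = P1V1T2/(T1P2)
= 2.3×16.9×264/(297×3.2)
= 10.797 L

10.797 L


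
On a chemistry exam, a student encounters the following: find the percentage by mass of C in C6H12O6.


M(C6H12O6) = 6×12.01 + 12×1.008 + 6×16.0 = 180.156 g/mol
Mass of C = 6 × 12.01 = 72.06 g/mol
% C = 72.06/180.156 × 100 = 40.00%

40.00%


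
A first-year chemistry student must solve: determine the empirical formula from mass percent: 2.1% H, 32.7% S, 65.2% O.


Assume 100 g sample. Moles of each element:
  H: 2.1/1.008 = 2.083 mol
  S: 32.7/32.07 = 1.02 mol
  O: 65.2/16.0 = 4.075 mol
Divide by smallest (1.02):
  H: 2.083/1.02 = 2.04
  S: 1.02/1.02 = 1.0
  O: 4.075/1.02 = 4.0
Empirical formula: H2SO4

H2SO4


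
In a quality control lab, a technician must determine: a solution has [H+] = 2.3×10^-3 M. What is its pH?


pH = -log10([H+]) = -log10(2.3×10^-3)
= 3 - log10(2.3)
= 3 - 0.36
= 2.64

2.64


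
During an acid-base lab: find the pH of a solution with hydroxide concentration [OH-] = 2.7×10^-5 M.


pOH = -log10([OH-]) = -log10(2.7×10^-5)
= 5 - log10(2.7) = 4.57
pH = 14 - pOH = 14 - 4.57 = 9.43

9.43


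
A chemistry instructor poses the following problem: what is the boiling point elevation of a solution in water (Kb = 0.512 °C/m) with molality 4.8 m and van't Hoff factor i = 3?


ΔTb = Kb × m × i
= 0.512 × 4.8 × 3
= 7.3728 °C

7.3728 °C


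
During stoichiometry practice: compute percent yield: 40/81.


% yield = actual/theoretical × 100
= 40/81 × 100
= 49.38%

49.38%


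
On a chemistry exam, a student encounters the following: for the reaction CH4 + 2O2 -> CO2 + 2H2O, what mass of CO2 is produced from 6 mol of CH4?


Mole ratio CO2:CH4 = 1:1
n(CO2) = 6 × 1/1 = 6.000 mol
mass = 6.000 × 44.01 = 264.06 g

264.06 g


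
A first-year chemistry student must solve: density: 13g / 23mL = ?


ρ = mass/volume
= 13/23
= 0.565 g/mL

0.565 g/mL


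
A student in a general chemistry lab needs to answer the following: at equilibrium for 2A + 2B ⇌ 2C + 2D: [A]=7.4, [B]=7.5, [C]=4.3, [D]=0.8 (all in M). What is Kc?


Kc = [C]^2[D]^2/([A]^2[B]^2)
= (4.3^2 × 0.8^2)/(7.4^2 × 7.5^2)
= 11.8336/3080.25
= 0.003842

0.003842


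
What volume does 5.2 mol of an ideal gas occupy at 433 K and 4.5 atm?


PV = nRT  (R = 0.08206 L·atm/(mol·K))
V = nRT/P = 5.2×0.08206×433/4.5
= 41.059 L

41.059 L


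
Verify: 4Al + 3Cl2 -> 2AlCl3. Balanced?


Equation: 4Al + 3Cl2 -> 2AlCl3
Check atoms: Al: 4≠2, Cl: 6=6
Not balanced

No, not balanced


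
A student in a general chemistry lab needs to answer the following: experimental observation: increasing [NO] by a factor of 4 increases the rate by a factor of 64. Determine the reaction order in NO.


rate ∝ [NO]^n
4^n = 64 → n = 3
Order in NO: 3

3


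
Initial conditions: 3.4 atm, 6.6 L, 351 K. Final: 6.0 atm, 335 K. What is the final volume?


P1V1/T1 = P2V2/T2
V2 = P1V1T2/(T1P2)
= 3.4×6.6×335/(351×6.0)
= 3.57 L

3.57 L


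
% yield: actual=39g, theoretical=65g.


% yield = actual/theoretical × 100
= 39/65 × 100
= 60.0%

60.0%


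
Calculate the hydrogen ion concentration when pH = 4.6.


[H+] = 10^(-pH) = 10^(-4.6)
= 2.51×10^-5 M

2.51×10^-5 M


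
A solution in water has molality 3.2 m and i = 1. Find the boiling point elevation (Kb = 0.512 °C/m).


ΔTb = Kb × m × i
= 0.512 × 3.2 × 1
= 1.6384 °C

1.6384 °C


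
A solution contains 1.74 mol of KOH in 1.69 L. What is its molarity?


M = n/V = 1.74/1.69 = 1.030 mol/L

1.030 M


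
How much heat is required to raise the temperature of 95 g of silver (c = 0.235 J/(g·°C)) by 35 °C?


q = mcΔT = 95 × 0.235 × 35
= 781.38 J

781.38 J


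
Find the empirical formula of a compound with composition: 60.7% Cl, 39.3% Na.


Assume 100 g sample. Moles of each element:
  Cl: 60.7/35.45 = 1.712 mol
  Na: 39.3/22.99 = 1.709 mol
Divide by smallest (1.709):
  Cl: 1.712/1.709 = 1.0
  Na: 1.709/1.709 = 1.0
Empirical formula: NaCl

NaCl


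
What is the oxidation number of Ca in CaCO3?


Group 2 metal: +2
Oxidation number: +2

+2


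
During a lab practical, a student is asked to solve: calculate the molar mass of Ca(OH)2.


M(Ca(OH)2) = 1×40.08 + 2×16.0 + 2×1.008
= 40.08 + 32.0 + 2.02
= 74.1 g/mol

74.1 g/mol


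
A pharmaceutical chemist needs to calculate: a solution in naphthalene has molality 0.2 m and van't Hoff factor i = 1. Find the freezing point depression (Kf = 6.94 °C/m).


ΔTf = Kf × m × i
= 6.94 × 0.2 × 1
= 1.388 °C

1.388 °C


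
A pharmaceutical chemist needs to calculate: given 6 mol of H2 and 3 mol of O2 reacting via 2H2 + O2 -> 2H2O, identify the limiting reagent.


Mole ratio available / coefficient:
  H2: 6/2 = 3.000
  O2: 3/1 = 3.000
Smaller ratio is limiting.

neither (stoichiometric); H2 and O2 are fully consumed


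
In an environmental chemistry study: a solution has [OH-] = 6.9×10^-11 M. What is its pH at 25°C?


pOH = -log10([OH-]) = -log10(6.9×10^-11)
= 11 - log10(6.9) = 10.16
pH = 14 - pOH = 14 - 10.16 = 3.84

3.84


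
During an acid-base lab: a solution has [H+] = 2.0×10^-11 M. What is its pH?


pH = -log10([H+]) = -log10(2.0×10^-11)
= 11 - log10(2.0)
= 11 - 0.3
= 10.7

10.7


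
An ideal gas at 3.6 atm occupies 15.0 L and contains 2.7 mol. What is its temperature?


PV = nRT  (R = 0.08206 L·atm/(mol·K))
T = PV/(nR) = 3.6×15.0/(2.7×0.08206)
= 54.00/0.221562
= 243.72 K

243.72 K


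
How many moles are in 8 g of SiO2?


M(SiO2) = 60.09 g/mol
n = mass/M = 8/60.09 = 0.1331 mol

0.1331 mol


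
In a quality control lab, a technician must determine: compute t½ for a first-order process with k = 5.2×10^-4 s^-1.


t½ = ln2/k = 0.693147/(5.2×10^-4 s^-1)
= 1333 s

1333 s


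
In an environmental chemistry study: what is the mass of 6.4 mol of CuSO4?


M(CuSO4) = 159.62 g/mol
mass = n × M = 6.4 × 159.62 = 1021.57 g

1021.57 g


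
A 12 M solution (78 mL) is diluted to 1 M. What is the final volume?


C1V1 = C2V2
12 × 78 = 1 × V2
V2 = 936/1 = 936.0 mL

936.0 mL


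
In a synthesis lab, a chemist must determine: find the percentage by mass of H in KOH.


M(KOH) = 1×39.1 + 1×16.0 + 1×1.008 = 56.108 g/mol
Mass of H = 1 × 1.008 = 1.008 g/mol
% H = 1.008/56.108 × 100 = 1.80%

1.80%


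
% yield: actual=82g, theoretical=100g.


% yield = actual/theoretical × 100
= 82/100 × 100
= 82.0%

82.0%


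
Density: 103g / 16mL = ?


ρ = mass/volume
= 103/16
= 6.438 g/mL

6.438 g/mL


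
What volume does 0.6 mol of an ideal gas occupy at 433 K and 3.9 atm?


PV = nRT  (R = 0.08206 L·atm/(mol·K))
V = nRT/P = 0.6×0.08206×433/3.9
= 5.466 L

5.466 L


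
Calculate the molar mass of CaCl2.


M(CaCl2) = 1×40.08 + 2×35.45
= 40.08 + 70.9
= 110.98 g/mol

110.98 g/mol


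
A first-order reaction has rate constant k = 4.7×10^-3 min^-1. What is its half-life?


t½ = ln2/k = 0.693147/(4.7×10^-3 min^-1)
= 147.5 min

147.5 min


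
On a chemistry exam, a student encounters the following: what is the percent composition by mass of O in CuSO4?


M(CuSO4) = 1×63.55 + 1×32.07 + 4×16.0 = 159.62 g/mol
Mass of O = 4 × 16.0 = 64.00 g/mol
% O = 64.00/159.62 × 100 = 40.10%

40.10%


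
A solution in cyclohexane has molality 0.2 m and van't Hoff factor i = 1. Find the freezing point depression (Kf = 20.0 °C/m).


ΔTf = Kf × m × i
= 20.0 × 0.2 × 1
= 4.0 °C

4.0 °C


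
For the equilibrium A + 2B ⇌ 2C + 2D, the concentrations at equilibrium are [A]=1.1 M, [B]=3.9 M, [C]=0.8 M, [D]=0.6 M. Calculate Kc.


Kc = [C]^2[D]^2/([A][B]^2)
= (0.8^2 × 0.6^2)/(1.1^1 × 3.9^2)
= 0.2304/16.731
= 0.01377

0.01377


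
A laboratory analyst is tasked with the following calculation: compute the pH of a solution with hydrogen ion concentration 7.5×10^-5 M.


pH = -log10([H+]) = -log10(7.5×10^-5)
= 5 - log10(7.5)
= 5 - 0.88
= 4.12

4.12


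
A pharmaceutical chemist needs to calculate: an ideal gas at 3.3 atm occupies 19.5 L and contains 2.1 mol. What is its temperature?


PV = nRT  (R = 0.08206 L·atm/(mol·K))
T = PV/(nR) = 3.3×19.5/(2.1×0.08206)
= 64.35/0.172326
= 373.42 K

373.42 K


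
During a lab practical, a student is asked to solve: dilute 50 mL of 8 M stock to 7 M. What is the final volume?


C1V1 = C2V2
8 × 50 = 7 × V2
V2 = 400/7 = 57.14 mL

57.14 mL


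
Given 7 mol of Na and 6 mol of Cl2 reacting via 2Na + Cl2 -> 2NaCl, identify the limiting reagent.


Mole ratio available / coefficient:
  Na: 7/2 = 3.500
  Cl2: 6/1 = 6.000
Smaller ratio is limiting.

Na


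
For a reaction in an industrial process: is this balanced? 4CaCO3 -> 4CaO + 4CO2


Equation: 4CaCO3 -> 4CaO + 4CO2
Check atoms: C: 4=4, Ca: 4=4, O: 12=12
Balanced

Yes, balanced


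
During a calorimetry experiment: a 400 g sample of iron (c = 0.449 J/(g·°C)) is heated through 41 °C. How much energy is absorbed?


q = mcΔT = 400 × 0.449 × 41
= 7363.60 J

7363.60 J


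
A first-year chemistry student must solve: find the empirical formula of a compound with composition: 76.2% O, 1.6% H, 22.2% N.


Assume 100 g sample. Moles of each element:
  O: 76.2/16.0 = 4.763 mol
  H: 1.6/1.008 = 1.587 mol
  N: 22.2/14.01 = 1.585 mol
Divide by smallest (1.585):
  O: 4.763/1.585 = 3.01
  H: 1.587/1.585 = 1.0
  N: 1.585/1.585 = 1.0
Empirical formula: HNO3

HNO3


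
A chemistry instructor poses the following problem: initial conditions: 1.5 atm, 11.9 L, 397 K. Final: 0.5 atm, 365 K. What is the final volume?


P1V1/T1 = P2V2/T2
V2 = P1V1T2/(T1P2)
= 1.5×11.9×365/(397×0.5)
= 32.822 L

32.822 L


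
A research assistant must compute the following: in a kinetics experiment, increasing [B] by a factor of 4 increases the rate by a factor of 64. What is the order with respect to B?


rate ∝ [B]^n
4^n = 64 → n = 3
Order in B: 3

3


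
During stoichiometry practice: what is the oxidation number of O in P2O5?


O is usually -2
Oxidation number: -2

-2


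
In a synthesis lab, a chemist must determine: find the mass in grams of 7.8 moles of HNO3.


M(HNO3) = 63.02 g/mol
mass = n × M = 7.8 × 63.02 = 491.56 g

491.56 g


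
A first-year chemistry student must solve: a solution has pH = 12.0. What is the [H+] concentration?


[H+] = 10^(-pH) = 10^(-12.0)
= 1.0×10^-12 M

1.0×10^-12 M


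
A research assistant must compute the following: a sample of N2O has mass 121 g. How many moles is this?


M(N2O) = 44.02 g/mol
n = mass/M = 121/44.02 = 2.7488 mol

2.7488 mol


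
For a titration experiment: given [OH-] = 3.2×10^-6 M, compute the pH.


pOH = -log10([OH-]) = -log10(3.2×10^-6)
= 6 - log10(3.2) = 5.49
pH = 14 - pOH = 14 - 5.49 = 8.51

8.51


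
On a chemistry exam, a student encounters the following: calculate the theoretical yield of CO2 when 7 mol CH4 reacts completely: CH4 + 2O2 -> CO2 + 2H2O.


Mole ratio CO2:CH4 = 1:1
n(CO2) = 7 × 1/1 = 7.000 mol
mass = 7.000 × 44.01 = 308.07 g

308.07 g


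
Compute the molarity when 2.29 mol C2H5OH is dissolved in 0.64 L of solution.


M = n/V = 2.29/0.64 = 3.578 mol/L

3.578 M


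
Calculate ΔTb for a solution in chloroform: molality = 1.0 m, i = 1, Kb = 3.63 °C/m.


ΔTb = Kb × m × i
= 3.63 × 1.0 × 1
= 3.63 °C

3.63 °C


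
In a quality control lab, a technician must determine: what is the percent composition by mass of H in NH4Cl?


M(NH4Cl) = 1×14.01 + 4×1.008 + 1×35.45 = 53.492 g/mol
Mass of H = 4 × 1.008 = 4.032 g/mol
% H = 4.032/53.492 × 100 = 7.54%

7.54%


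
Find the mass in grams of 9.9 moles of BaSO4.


M(BaSO4) = 233.4 g/mol
mass = n × M = 9.9 × 233.4 = 2310.66 g

2310.66 g


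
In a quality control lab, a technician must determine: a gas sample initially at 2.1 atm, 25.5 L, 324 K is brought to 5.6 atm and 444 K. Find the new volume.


P1V1/T1 = P2V2/T2
V2 = P1V1T2/(T1P2)
= 2.1×25.5×444/(324×5.6)
= 13.104 L

13.104 L


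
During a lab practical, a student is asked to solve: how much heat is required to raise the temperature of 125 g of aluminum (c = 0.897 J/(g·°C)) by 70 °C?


q = mcΔT = 125 × 0.897 × 70
= 7848.75 J

7848.75 J


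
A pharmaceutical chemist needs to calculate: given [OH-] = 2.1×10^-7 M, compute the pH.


pOH = -log10([OH-]) = -log10(2.1×10^-7)
= 7 - log10(2.1) = 6.68
pH = 14 - pOH = 14 - 6.68 = 7.32

7.32


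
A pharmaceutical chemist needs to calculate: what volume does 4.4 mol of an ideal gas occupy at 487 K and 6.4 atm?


PV = nRT  (R = 0.08206 L·atm/(mol·K))
V = nRT/P = 4.4×0.08206×487/6.4
= 27.475 L

27.475 L
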